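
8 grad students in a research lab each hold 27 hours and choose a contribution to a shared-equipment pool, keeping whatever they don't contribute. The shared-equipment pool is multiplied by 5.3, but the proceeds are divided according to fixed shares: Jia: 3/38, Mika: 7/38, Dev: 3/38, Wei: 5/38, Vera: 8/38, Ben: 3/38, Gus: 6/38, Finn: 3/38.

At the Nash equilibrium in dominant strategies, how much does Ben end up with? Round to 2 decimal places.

38.30 hours

A player with share s gets back 5.3·s per unit contributed, so full contribution is dominant for anyone with s > 1/5.3 = 0.1887 and zero contribution is dominant for anyone below.
Only Vera (8/38) clears that bar, contributing 27; the remaining 7 contribute 0. Total contributed: 27.
Ben keeps 27 and receives 5.3 × 27 × 3/38 = 11.30 from the shared-equipment pool, for a payoff of 38.30.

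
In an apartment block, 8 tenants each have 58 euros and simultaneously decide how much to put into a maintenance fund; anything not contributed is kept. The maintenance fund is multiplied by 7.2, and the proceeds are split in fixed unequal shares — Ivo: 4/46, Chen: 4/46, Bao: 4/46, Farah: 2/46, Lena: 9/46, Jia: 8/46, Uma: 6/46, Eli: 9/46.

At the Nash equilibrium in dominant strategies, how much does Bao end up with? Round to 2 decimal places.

166.94 euros

Each unit j contributes comes back to j as 7.2 × (j's share), so j prefers to contribute only if that share exceeds 1/7.2 = 0.1389; otherwise keeping the unit dominates.
The shares above 0.1389 belong to Lena, Jia and Eli, contributing 58 each; the remaining 5 contribute 0. Total contributed: 174.
Bao keeps 58 and receives 7.2 × 174 × 4/46 = 108.94 from the maintenance fund, for a payoff of 166.94.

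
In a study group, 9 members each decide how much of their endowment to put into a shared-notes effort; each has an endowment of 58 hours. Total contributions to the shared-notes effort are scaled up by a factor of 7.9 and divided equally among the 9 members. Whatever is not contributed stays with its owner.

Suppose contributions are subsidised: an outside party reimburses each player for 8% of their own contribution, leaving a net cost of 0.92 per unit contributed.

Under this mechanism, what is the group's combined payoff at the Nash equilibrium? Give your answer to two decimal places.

522.00 hours

With the mechanism, a contributed unit returns (7.9/9) / 0.92 = 0.9541 per unit of net cost — still below 1 — so contributing 0 remains dominant for every player.
At the Nash equilibrium no one contributes; group total payoff = 9 × 58 = 522.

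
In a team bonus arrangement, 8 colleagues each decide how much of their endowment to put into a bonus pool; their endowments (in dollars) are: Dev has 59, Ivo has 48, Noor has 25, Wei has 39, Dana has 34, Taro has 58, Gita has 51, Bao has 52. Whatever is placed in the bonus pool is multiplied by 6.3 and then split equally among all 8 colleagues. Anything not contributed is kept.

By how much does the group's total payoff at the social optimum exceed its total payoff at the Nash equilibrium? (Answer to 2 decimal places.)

1939.80 dollars

The private return per contributed unit is 6.3/8 = 0.7875 < 1 for every player regardless of endowment, so the Nash equilibrium is zero contribution and the group total is Σ E_j = 59 + 48 + 25 + 39 + 34 + 58 + 51 + 52 = 366.
Each contributed unit returns 6.300 to the group, so the social optimum is full contribution by everyone: group total = 6.300 × 366 = 2305.80.
Efficiency loss = (6.300 − 1) × 366 = 1939.80.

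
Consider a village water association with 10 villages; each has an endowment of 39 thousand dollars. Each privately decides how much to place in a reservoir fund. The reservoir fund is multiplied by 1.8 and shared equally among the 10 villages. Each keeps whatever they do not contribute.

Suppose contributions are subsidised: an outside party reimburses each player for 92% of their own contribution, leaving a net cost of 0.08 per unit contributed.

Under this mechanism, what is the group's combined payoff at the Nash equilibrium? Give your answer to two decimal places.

1060.80 thousand dollars

The effective private return per unit is now (1.8/10) / 0.08 = 2.2500 > 1, so every player's dominant strategy flips to full contribution.
At the Nash equilibrium everyone contributes 39. Group total payoff = 10 × (39 × 0.92 + 1.8 × 39) = 1060.80.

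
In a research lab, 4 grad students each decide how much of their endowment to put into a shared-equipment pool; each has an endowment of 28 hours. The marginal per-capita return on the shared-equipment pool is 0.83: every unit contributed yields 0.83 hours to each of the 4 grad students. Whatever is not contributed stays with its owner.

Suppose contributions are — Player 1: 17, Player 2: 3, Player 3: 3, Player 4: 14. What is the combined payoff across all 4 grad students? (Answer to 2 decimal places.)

197.84 hours

Total contributed: 17 + 3 + 3 + 14 = 37; total kept: 4 × 28 − 37 = 75.
The shared-equipment pool pays out 0.83 × 4 × 37 = 122.84 in aggregate.
Group total = 75 + 122.84 = 197.84.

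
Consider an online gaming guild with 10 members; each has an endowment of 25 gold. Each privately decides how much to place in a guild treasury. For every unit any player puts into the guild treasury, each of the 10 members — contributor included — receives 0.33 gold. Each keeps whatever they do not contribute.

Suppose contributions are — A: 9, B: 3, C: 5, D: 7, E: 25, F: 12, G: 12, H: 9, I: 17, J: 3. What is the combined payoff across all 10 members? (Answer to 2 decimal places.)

484.60 gold

Total contributed: 9 + 3 + 5 + 7 + 25 + 12 + 12 + 9 + 17 + 3 = 102; total kept: 10 × 25 − 102 = 148.
The guild treasury pays out 0.33 × 10 × 102 = 336.60 in aggregate.
Group total = 148 + 336.60 = 484.60.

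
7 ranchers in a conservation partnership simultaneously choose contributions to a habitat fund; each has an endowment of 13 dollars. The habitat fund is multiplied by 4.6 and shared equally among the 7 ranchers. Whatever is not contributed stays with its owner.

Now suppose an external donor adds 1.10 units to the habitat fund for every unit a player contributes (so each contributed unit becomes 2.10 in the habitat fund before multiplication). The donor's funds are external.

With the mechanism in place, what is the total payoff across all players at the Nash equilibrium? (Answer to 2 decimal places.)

Under the mechanism each unit contributed yields 4.6 × 2.10 / 7 = 1.3800 back to its contributor per unit of net cost, which exceeds 1, making full contribution the dominant choice for everyone.
So the Nash equilibrium is full contribution by all 7; the group earns 4.6 × 2.10 × 91 = 879.06.

879.06 dollars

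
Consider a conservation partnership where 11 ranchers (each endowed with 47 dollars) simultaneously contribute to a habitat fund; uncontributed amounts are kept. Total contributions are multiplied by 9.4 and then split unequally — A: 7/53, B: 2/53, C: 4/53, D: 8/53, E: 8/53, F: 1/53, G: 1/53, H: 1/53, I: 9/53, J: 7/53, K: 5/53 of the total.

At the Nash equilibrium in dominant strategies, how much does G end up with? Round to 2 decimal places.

Player j's private return per contributed unit is 9.4 × (j's share). Contributing is weakly dominant for j when that share is at least 1/9.4 = 0.1064, and contributing 0 is dominant otherwise.
A, D, E, I and J are above the threshold, contributing 47 each; the remaining 6 contribute 0. Total contributed: 235.
G keeps 47 and receives 9.4 × 235 × 1/53 = 41.68 from the habitat fund, for a payoff of 88.68.

88.68 dollars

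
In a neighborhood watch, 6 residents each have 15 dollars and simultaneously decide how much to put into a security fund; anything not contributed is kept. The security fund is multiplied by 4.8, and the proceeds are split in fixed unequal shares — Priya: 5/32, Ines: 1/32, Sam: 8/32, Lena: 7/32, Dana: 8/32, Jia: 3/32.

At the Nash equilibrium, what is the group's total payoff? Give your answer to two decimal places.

Player j's private return per contributed unit is 4.8 × (j's share). Contributing is weakly dominant for j when that share is at least 1/4.8 = 0.2083, and contributing 0 is dominant otherwise.
Sam, Lena and Dana are above the threshold, contributing 15 each; the remaining 3 contribute 0. Total contributed: 45.
The security fund pays out 4.8 × 45 = 216.00 in total (split across the unequal shares, but the aggregate is all that matters for the group sum).
The 3 free-riders keep 15 each, adding 45. Group total = 45 + 216.00 = 261.00.

261.00 dollars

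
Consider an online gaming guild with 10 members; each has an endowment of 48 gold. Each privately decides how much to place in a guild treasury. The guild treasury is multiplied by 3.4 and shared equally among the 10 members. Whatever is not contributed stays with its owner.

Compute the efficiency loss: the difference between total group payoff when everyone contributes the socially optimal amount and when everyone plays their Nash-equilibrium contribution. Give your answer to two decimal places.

Each contributed unit returns 3.4/10 = 0.3400 to its contributor — below 1 — so contributing 0 is dominant for every player. At the Nash equilibrium everyone keeps their 48, and the group total is 10 × 48 = 480.
Each contributed unit returns 3.400 to the group as a whole (0.3400 to each of 10 players), which exceeds 1, so the social optimum is full contribution: group total = 3.400 × 480 = 1632.00.
Efficiency loss = 1632.00 − 480 = 1152.00.

1152.00 gold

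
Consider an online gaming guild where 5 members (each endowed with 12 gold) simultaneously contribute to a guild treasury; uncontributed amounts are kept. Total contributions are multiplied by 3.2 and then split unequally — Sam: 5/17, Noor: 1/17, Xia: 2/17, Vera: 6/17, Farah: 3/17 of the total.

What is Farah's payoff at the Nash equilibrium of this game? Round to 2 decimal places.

18.78 gold

Player j's private return per contributed unit is 3.2 × (j's share). Contributing is weakly dominant for j when that share is at least 1/3.2 = 0.3125, and contributing 0 is dominant otherwise.
The only share above 0.3125 is Vera's 6/17, contributing 12; the remaining 4 contribute 0. Total contributed: 12.
Farah keeps 12 and receives 3.2 × 12 × 3/17 = 6.78 from the guild treasury, for a payoff of 18.78.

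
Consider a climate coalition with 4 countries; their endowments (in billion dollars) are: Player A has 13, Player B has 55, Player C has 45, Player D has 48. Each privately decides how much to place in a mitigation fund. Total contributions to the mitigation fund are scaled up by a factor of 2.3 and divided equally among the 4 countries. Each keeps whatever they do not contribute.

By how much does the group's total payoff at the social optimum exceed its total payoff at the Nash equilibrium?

209.30 billion dollars

The private return per contributed unit is 2.3/4 = 0.5750 < 1 for every player regardless of endowment, so the Nash equilibrium is zero contribution and the group total is Σ E_j = 13 + 55 + 45 + 48 = 161.
Each contributed unit returns 2.300 to the group, so the social optimum is full contribution by everyone: group total = 2.300 × 161 = 370.30.
Efficiency loss = (2.300 − 1) × 161 = 209.30.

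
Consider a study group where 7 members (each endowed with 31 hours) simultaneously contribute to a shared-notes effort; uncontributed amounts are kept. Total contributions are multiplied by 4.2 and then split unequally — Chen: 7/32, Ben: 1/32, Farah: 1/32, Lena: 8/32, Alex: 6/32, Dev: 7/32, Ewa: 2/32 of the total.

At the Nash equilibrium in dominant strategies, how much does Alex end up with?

A player with share s gets back 4.2·s per unit contributed, so full contribution is dominant for anyone with s > 1/4.2 = 0.2381 and zero contribution is dominant for anyone below.
The only share above 0.2381 is Lena's 8/32, contributing 31; the remaining 6 contribute 0. Total contributed: 31.
Alex keeps 31 and receives 4.2 × 31 × 6/32 = 24.41 from the shared-notes effort, for a payoff of 55.41.

55.41 hours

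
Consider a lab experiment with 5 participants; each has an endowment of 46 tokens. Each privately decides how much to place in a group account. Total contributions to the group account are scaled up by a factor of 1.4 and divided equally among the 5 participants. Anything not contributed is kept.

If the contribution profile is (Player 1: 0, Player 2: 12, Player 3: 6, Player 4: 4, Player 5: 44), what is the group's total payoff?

256.40 tokens

Total contributed: 0 + 12 + 6 + 4 + 44 = 66; total kept: 5 × 46 − 66 = 164.
The group account pays out 1.4 × 66 = 92.40 in aggregate.
Group total = 164 + 92.40 = 256.40.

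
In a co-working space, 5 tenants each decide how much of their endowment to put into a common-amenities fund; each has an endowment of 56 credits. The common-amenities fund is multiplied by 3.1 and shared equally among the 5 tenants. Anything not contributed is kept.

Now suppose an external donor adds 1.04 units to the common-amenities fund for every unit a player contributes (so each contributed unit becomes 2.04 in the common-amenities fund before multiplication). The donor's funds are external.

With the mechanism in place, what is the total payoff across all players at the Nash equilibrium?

1770.72 credits

The effective private return per unit is now 3.1 × 2.04 / 5 = 1.2648 > 1, so every player's dominant strategy flips to full contribution.
At the Nash equilibrium everyone contributes 56. Group total payoff = 3.1 × 2.04 × 280 = 1770.72.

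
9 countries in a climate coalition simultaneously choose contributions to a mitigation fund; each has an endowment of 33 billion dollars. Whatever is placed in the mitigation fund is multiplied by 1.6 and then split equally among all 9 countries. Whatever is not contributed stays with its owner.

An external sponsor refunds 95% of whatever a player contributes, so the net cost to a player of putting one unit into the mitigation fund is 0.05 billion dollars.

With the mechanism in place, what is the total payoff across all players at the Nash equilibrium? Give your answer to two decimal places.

757.35 billion dollars

Under the mechanism each unit contributed yields (1.6/9) / 0.05 = 3.5556 back to its contributor per unit of net cost, which exceeds 1, making full contribution the dominant choice for everyone.
At the Nash equilibrium everyone contributes 33. Group total payoff = 9 × (33 × 0.95 + 1.6 × 33) = 757.35.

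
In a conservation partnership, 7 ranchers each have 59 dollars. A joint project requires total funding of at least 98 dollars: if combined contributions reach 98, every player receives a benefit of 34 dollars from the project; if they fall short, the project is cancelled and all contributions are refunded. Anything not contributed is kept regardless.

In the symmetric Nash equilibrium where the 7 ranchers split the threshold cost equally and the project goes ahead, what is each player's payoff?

79 dollars

Equal share of the threshold: 98/7 = 14.
At this profile no one gains by cutting their contribution: any cut drops the total below 98, the project is cancelled, contributions are refunded, and the deviator ends with 59, which is less than 59 − 14 + 34 = 79. Contributing more than 14 just wastes the excess. So contributing exactly 14 is a best response.
Each player's payoff: 59 − 14 + 34 = 79.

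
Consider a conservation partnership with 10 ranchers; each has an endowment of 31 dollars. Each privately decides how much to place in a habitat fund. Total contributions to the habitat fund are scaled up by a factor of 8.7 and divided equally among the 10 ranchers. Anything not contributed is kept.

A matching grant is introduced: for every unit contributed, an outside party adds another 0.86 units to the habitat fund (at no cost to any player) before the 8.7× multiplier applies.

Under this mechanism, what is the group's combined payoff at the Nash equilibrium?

The effective private return per unit is now 8.7 × 1.86 / 10 = 1.6182 > 1, so every player's dominant strategy flips to full contribution.
At the Nash equilibrium everyone contributes 31. Group total payoff = 8.7 × 1.86 × 310 = 5016.42.

5016.42 dollars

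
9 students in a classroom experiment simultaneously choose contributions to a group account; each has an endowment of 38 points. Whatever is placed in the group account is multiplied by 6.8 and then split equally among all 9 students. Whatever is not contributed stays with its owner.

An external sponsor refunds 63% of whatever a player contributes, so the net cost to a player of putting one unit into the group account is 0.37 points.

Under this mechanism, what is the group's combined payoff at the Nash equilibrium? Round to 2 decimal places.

2541.06 points

Under the mechanism each unit contributed yields (6.8/9) / 0.37 = 2.0420 back to its contributor per unit of net cost, which exceeds 1, making full contribution the dominant choice for everyone.
At the Nash equilibrium everyone contributes 38. Group total payoff = 9 × (38 × 0.63 + 6.8 × 38) = 2541.06.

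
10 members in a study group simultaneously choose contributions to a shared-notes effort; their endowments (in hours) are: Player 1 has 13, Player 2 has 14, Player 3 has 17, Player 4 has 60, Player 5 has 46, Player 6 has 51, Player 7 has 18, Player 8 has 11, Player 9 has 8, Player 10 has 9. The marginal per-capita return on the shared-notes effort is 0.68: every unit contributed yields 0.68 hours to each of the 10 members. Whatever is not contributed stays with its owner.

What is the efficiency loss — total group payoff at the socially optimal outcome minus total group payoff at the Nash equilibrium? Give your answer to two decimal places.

The private return per contributed unit is 0.68 < 1 for everyone, so the Nash equilibrium is zero contribution and the group total is Σ E_j = 13 + 14 + 17 + 60 + 46 + 51 + 18 + 11 + 8 + 9 = 247.
Each contributed unit returns 6.800 to the group, so the social optimum is full contribution by everyone: group total = 6.800 × 247 = 1679.60.
Efficiency loss = (6.800 − 1) × 247 = 1432.60.

1432.60 hours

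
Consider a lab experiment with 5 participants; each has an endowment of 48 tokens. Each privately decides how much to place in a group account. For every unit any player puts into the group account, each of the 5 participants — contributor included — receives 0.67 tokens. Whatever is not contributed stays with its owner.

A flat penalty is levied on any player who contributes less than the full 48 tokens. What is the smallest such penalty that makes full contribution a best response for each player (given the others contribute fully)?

15.84 tokens

Given the others contribute fully, the best deviation is to contribute 0 (any partial contribution still incurs the fine and gives up units whose private return 0.67 is below 1).
Deviating from 48 to 0 saves 48 tokens but forfeits the deviator's share of the drop in the group account: 0.67 × 48 = 32.16.
So the deviation gain is 48 − 32.16 = 15.84, and the fine must be at least 15.84 tokens to wipe it out.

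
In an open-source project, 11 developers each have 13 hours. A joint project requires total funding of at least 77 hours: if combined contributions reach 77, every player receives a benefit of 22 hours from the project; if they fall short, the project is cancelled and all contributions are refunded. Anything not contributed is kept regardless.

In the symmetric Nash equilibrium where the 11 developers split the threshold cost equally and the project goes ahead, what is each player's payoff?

Equal share of the threshold: 77/11 = 7.
At this profile no one gains by cutting their contribution: any cut drops the total below 77, the project is cancelled, contributions are refunded, and the deviator ends with 13, which is less than 13 − 7 + 22 = 28. Contributing more than 7 just wastes the excess. So contributing exactly 7 is a best response.
Each player's payoff: 13 − 7 + 22 = 28.

28 hours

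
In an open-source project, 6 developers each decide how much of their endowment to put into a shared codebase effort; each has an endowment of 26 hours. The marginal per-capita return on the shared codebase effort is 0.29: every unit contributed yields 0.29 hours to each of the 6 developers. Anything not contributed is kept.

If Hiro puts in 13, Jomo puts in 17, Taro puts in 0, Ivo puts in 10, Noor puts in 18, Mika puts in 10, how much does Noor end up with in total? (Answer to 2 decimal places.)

Total contributed: 13 + 17 + 0 + 10 + 18 + 10 = 68.
Each receives 0.29 × 68 = 19.72 from the shared codebase effort.
Noor keeps 26 − 18 = 8, so Noor's payoff is 8 + 19.72 = 27.72.

27.72 hours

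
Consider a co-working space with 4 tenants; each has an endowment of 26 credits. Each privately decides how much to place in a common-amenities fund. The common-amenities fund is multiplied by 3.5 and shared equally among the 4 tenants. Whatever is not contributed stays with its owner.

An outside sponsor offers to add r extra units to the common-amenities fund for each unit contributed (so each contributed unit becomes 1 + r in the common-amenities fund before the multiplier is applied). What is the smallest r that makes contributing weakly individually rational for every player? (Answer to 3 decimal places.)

0.143

With matching at rate r, one contributed unit becomes (1 + r) in the common-amenities fund and returns 3.5 × (1 + r) / 4 to the contributor.
Setting this equal to 1: 1 + r = 4/3.5 = 1.1429.
So the minimum matching rate is r = 1.1429 − 1 = 0.143.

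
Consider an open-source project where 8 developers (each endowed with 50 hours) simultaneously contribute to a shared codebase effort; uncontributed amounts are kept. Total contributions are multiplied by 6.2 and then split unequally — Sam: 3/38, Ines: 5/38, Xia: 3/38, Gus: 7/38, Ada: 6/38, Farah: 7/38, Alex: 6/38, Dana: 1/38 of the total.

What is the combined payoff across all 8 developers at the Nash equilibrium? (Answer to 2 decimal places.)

For player j, contributing a unit is worthwhile iff 6.2 × (j's share) ≥ 1, i.e. iff j's share is at least 0.1613.
Gus and Farah clear that bar, contributing 50 each; the remaining 6 contribute 0. Total contributed: 100.
The shared codebase effort pays out 6.2 × 100 = 620.00 in total (split across the unequal shares, but the aggregate is all that matters for the group sum).
The 6 free-riders keep 50 each, adding 300. Group total = 300 + 620.00 = 920.00.

920.00 hours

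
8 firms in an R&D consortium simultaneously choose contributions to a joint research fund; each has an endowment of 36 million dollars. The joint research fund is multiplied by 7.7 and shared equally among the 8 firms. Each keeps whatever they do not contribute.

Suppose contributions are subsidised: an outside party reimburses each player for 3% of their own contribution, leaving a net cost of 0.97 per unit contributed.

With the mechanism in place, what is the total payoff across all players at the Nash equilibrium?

288.00 million dollars

The effective private return is (7.7/8) / 0.97 = 0.9923, which is still under 1, so the mechanism doesn't change anyone's dominant strategy: zero contribution.
Everyone keeps their endowment and the group total is 8 × 36 = 288.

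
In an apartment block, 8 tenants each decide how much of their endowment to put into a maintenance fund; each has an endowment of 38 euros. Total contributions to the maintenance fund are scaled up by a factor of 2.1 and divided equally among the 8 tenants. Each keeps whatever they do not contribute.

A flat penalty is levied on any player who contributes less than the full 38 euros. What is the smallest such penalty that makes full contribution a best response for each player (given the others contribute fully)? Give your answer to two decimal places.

Given the others contribute fully, the best deviation is to contribute 0 (any partial contribution still incurs the fine and gives up units whose private return 0.2625 is below 1).
Deviating from 38 to 0 saves 38 euros but forfeits the deviator's share of the drop in the maintenance fund: 2.1/8 × 38 = 9.97.
So the deviation gain is 38 − 9.97 = 28.03, and the fine must be at least 28.03 euros to wipe it out.

28.03 euros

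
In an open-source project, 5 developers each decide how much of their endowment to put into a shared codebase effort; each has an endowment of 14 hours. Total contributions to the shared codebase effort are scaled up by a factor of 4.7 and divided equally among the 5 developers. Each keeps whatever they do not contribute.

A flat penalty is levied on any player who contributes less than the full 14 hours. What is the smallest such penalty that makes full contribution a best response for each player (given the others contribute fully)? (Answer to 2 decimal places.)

Given the others contribute fully, the best deviation is to contribute 0 (any partial contribution still incurs the fine and gives up units whose private return 0.9400 is below 1).
Deviating from 14 to 0 saves 14 hours but forfeits the deviator's share of the drop in the shared codebase effort: 4.7/5 × 14 = 13.16.
So the deviation gain is 14 − 13.16 = 0.84, and the fine must be at least 0.84 hours to wipe it out.

0.84 hours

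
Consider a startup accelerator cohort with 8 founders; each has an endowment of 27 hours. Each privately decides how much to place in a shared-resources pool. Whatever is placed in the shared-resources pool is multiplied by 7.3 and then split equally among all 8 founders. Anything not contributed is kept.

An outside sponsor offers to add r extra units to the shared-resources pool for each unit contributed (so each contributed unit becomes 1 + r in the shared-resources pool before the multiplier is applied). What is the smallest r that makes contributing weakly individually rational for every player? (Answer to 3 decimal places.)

0.096

With matching at rate r, one contributed unit becomes (1 + r) in the shared-resources pool and returns 7.3 × (1 + r) / 8 to the contributor.
Setting this equal to 1: 1 + r = 8/7.3 = 1.0959.
So the minimum matching rate is r = 1.0959 − 1 = 0.096.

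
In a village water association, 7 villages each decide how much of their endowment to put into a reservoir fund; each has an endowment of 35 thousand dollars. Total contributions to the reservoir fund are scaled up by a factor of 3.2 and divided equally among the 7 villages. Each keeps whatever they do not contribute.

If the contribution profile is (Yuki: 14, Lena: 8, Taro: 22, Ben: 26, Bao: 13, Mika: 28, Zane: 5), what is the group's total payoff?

500.20 thousand dollars

Total contributed: 14 + 8 + 22 + 26 + 13 + 28 + 5 = 116; total kept: 7 × 35 − 116 = 129.
The reservoir fund pays out 3.2 × 116 = 371.20 in aggregate.
Group total = 129 + 371.20 = 500.20.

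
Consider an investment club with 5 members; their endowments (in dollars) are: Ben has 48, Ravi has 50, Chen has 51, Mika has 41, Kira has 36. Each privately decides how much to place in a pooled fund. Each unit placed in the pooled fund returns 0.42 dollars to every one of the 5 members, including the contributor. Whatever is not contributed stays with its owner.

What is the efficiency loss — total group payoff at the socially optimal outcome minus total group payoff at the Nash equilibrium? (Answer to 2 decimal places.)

248.60 dollars

The private return per contributed unit is 0.42 < 1 for everyone, so the Nash equilibrium is zero contribution and the group total is Σ E_j = 48 + 50 + 51 + 41 + 36 = 226.
Each contributed unit returns 2.100 to the group, so the social optimum is full contribution by everyone: group total = 2.100 × 226 = 474.60.
Efficiency loss = (2.100 − 1) × 226 = 248.60.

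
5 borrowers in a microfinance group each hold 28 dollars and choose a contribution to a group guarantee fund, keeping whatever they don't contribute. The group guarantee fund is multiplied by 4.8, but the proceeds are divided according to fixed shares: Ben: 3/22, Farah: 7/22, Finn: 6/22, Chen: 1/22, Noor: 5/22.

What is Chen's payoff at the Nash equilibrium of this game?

46.33 dollars

A player with share s gets back 4.8·s per unit contributed, so full contribution is dominant for anyone with s > 1/4.8 = 0.2083 and zero contribution is dominant for anyone below.
The shares above 0.2083 belong to Farah, Finn and Noor, contributing 28 each; the remaining 2 contribute 0. Total contributed: 84.
Chen keeps 28 and receives 4.8 × 84 × 1/22 = 18.33 from the group guarantee fund, for a payoff of 46.33.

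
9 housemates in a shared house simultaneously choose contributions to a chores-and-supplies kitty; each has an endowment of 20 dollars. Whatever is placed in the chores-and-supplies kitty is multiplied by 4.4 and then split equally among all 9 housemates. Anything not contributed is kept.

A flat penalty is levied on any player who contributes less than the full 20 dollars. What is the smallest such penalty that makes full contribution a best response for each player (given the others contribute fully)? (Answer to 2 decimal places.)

Given the others contribute fully, the best deviation is to contribute 0 (any partial contribution still incurs the fine and gives up units whose private return 0.4889 is below 1).
Deviating from 20 to 0 saves 20 dollars but forfeits the deviator's share of the drop in the chores-and-supplies kitty: 4.4/9 × 20 = 9.78.
So the deviation gain is 20 − 9.78 = 10.22, and the fine must be at least 10.22 dollars to wipe it out.

10.22 dollars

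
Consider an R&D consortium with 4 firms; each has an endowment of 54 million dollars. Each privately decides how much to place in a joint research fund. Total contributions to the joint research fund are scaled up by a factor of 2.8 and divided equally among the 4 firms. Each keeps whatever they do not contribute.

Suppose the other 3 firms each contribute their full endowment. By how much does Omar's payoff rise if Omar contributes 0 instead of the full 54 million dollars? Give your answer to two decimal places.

16.20 million dollars

Switching from a contribution of 54 to 0 lets Omar keep an extra 54 million dollars, but lowers the joint research fund by 54, which costs Omar their own share of that drop: 2.8/4 × 54 = 37.80.
Net gain = 54 − 37.80 = 16.20. The private return per contributed unit (0.7000) is below 1, so free-riding is indeed the best response regardless of what the others do.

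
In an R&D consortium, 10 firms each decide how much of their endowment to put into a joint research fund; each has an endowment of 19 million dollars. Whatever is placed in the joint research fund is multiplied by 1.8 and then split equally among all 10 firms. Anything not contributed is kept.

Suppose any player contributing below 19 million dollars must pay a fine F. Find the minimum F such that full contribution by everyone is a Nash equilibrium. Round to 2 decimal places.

Given the others contribute fully, the best deviation is to contribute 0 (any partial contribution still incurs the fine and gives up units whose private return 0.1800 is below 1).
Deviating from 19 to 0 saves 19 million dollars but forfeits the deviator's share of the drop in the joint research fund: 1.8/10 × 19 = 3.42.
So the deviation gain is 19 − 3.42 = 15.58, and the fine must be at least 15.58 million dollars to wipe it out.

15.58 million dollars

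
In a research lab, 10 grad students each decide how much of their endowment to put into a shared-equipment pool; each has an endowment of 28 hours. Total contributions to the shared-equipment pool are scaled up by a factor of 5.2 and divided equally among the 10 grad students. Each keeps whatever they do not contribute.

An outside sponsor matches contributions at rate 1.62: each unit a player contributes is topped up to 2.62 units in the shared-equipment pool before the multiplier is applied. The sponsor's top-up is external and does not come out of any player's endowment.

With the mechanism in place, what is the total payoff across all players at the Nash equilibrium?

3814.72 hours

Under the mechanism each unit contributed yields 5.2 × 2.62 / 10 = 1.3624 back to its contributor per unit of net cost, which exceeds 1, making full contribution the dominant choice for everyone.
At the Nash equilibrium everyone contributes 28. Group total payoff = 5.2 × 2.62 × 280 = 3814.72.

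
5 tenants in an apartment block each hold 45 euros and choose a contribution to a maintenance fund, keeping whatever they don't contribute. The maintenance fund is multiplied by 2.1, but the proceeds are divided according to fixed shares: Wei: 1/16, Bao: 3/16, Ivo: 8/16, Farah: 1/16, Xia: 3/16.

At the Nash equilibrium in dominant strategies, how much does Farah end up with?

50.91 euros

For player j, contributing a unit is worthwhile iff 2.1 × (j's share) ≥ 1, i.e. iff j's share is at least 0.4762.
Only Ivo (8/16) clears that bar, contributing 45; the remaining 4 contribute 0. Total contributed: 45.
Farah keeps 45 and receives 2.1 × 45 × 1/16 = 5.91 from the maintenance fund, for a payoff of 50.91.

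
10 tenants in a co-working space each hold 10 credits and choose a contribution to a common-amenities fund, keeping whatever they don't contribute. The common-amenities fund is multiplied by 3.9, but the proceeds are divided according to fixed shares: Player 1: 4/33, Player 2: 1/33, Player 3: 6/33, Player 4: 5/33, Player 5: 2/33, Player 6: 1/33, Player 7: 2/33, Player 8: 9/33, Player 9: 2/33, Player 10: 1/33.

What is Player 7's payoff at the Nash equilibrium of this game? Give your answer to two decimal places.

Player j's private return per contributed unit is 3.9 × (j's share). Contributing is weakly dominant for j when that share is at least 1/3.9 = 0.2564, and contributing 0 is dominant otherwise.
Player 8 alone (share 9/33) is above the threshold, contributing 10; the remaining 9 contribute 0. Total contributed: 10.
Player 7 keeps 10 and receives 3.9 × 10 × 2/33 = 2.36 from the common-amenities fund, for a payoff of 12.36.

12.36 credits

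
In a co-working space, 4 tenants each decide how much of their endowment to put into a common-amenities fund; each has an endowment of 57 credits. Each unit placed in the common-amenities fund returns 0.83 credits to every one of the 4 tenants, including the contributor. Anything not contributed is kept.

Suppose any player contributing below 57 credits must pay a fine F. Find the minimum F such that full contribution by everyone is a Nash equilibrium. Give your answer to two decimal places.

9.69 credits

Given the others contribute fully, the best deviation is to contribute 0 (any partial contribution still incurs the fine and gives up units whose private return 0.83 is below 1).
Deviating from 57 to 0 saves 57 credits but forfeits the deviator's share of the drop in the common-amenities fund: 0.83 × 57 = 47.31.
So the deviation gain is 57 − 47.31 = 9.69, and the fine must be at least 9.69 credits to wipe it out.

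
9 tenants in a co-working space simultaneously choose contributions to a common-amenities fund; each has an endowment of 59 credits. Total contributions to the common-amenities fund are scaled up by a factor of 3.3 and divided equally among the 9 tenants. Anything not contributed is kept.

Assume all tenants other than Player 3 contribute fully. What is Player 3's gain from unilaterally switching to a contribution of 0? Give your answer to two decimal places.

37.37 credits

Switching from a contribution of 59 to 0 lets Player 3 keep an extra 59 credits, but lowers the common-amenities fund by 59, which costs Player 3 their own share of that drop: 3.3/9 × 59 = 21.63.
Net gain = 59 − 21.63 = 37.37. The private return per contributed unit (0.3667) is below 1, so free-riding is indeed the best response regardless of what the others do.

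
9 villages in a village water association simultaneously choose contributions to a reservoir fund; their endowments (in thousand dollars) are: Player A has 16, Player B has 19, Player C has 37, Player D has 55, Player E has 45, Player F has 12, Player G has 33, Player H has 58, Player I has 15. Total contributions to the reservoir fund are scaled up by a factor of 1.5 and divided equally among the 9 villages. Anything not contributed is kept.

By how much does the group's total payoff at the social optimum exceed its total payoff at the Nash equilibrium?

145.00 thousand dollars

The private return per contributed unit is 1.5/9 = 0.1667 < 1 for every player regardless of endowment, so the Nash equilibrium is zero contribution and the group total is Σ E_j = 16 + 19 + 37 + 55 + 45 + 12 + 33 + 58 + 15 = 290.
Each contributed unit returns 1.500 to the group, so the social optimum is full contribution by everyone: group total = 1.500 × 290 = 435.00.
Efficiency loss = (1.500 − 1) × 290 = 145.00.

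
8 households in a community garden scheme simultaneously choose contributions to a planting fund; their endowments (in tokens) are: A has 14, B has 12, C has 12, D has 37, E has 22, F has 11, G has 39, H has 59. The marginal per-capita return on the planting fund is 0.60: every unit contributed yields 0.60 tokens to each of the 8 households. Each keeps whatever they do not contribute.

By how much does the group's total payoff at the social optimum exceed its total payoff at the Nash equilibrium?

782.80 tokens

The private return per contributed unit is 0.60 < 1 for everyone, so the Nash equilibrium is zero contribution and the group total is Σ E_j = 14 + 12 + 12 + 37 + 22 + 11 + 39 + 59 = 206.
Each contributed unit returns 4.800 to the group, so the social optimum is full contribution by everyone: group total = 4.800 × 206 = 988.80.
Efficiency loss = (4.800 − 1) × 206 = 782.80.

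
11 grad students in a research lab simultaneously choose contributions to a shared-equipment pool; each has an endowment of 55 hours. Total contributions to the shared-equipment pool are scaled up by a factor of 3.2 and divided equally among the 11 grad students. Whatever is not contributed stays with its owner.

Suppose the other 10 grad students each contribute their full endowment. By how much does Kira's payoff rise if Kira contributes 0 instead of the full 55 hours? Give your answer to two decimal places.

Switching from a contribution of 55 to 0 lets Kira keep an extra 55 hours, but lowers the shared-equipment pool by 55, which costs Kira their own share of that drop: 3.2/11 × 55 = 16.00.
Net gain = 55 − 16.00 = 39.00. The private return per contributed unit (0.2909) is below 1, so free-riding is indeed the best response regardless of what the others do.

39.00 hours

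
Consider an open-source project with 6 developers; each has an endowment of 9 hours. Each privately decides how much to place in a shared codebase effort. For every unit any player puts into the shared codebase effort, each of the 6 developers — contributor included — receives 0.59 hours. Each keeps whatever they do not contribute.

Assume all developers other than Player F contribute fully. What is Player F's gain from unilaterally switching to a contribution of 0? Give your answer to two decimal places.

Switching from a contribution of 9 to 0 lets Player F keep an extra 9 hours, but lowers the shared codebase effort by 9, which costs Player F their own share of that drop: 0.59 × 9 = 5.31.
Net gain = 9 − 5.31 = 3.69. The private return per contributed unit (0.59) is below 1, so free-riding is indeed the best response regardless of what the others do.

3.69 hours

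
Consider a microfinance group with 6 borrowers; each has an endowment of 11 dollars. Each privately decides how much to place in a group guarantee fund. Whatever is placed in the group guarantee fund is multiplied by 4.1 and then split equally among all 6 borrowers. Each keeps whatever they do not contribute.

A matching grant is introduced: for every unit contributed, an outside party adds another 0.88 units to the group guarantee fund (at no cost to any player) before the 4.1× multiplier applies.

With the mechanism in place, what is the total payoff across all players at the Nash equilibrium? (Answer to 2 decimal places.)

Under the mechanism each unit contributed yields 4.1 × 1.88 / 6 = 1.2847 back to its contributor per unit of net cost, which exceeds 1, making full contribution the dominant choice for everyone.
So the Nash equilibrium is full contribution by all 6; the group earns 4.1 × 1.88 × 66 = 508.73.

508.73 dollars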